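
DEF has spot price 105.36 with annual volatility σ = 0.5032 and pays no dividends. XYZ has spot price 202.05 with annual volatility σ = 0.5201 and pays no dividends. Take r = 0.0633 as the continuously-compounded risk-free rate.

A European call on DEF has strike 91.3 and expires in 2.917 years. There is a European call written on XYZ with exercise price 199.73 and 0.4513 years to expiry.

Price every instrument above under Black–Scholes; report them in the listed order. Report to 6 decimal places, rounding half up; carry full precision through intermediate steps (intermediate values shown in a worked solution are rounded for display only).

[DEF call K=91.3]
σ√T = 0.5032·√2.917 = 0.859427
d₁ = (ln(S/K) + (r+σ²/2)T) / (σ√T) = (ln(105.36/91.3) + (0.0633+0.5032²/2)·2.917) / 0.859427 = (0.143232 + 0.553953) / 0.859427 = 0.811222
d₂ = d₁ − σ√T = 0.811222 − 0.859427 = -0.048205
e^{−rT} = 0.831398
N(d₁) = 0.791381,  N(d₂) = 0.480776
price = S·N(d₁) − K·e^{−rT}·N(d₂) = 83.379880 − 36.494139 = 46.885740
[XYZ call K=199.73]
σ√T = 0.5201·√0.4513 = 0.349397
d₁ = (ln(S/K) + (r+σ²/2)T) / (σ√T) = (ln(202.05/199.73) + (0.0633+0.5201²/2)·0.4513) / 0.349397 = (0.011549 + 0.089607) / 0.349397 = 0.289514
d₂ = d₁ − σ√T = 0.289514 − 0.349397 = -0.059884
e^{−rT} = 0.971837
N(d₁) = 0.613906,  N(d₂) = 0.476124
price = S·N(d₁) − K·e^{−rT}·N(d₂) = 124.039668 − 92.418066 = 31.621601

price(DEF call K=91.3) = 46.885740
price(XYZ call K=199.73) = 31.621601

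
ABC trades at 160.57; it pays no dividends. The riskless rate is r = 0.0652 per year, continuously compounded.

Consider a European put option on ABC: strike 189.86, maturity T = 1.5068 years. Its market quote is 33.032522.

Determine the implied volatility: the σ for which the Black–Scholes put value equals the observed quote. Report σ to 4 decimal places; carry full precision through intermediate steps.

At σ = 0.3324 the Black–Scholes value reproduces the quote:
σ√T = 0.3324·√1.5068 = 0.408027
d₁ = (ln(S/K) + (r+σ²/2)T) / (σ√T) = (ln(160.57/189.86) + (0.0652+0.3324²/2)·1.5068) / 0.408027 = (-0.167557 + 0.181486) / 0.408027 = 0.034138
d₂ = d₁ − σ√T = 0.034138 − 0.408027 = -0.373889
e^{−rT} = 0.906428
N(−d₁) = 0.486383,  N(−d₂) = 0.645756
V = K·e^{−rT}·N(−d₂) − S·N(−d₁) = 111.131106 − 78.098584 = 33.032522 (matching the quote); vega is positive throughout, so no other σ reproduces this price

sigma = 0.3324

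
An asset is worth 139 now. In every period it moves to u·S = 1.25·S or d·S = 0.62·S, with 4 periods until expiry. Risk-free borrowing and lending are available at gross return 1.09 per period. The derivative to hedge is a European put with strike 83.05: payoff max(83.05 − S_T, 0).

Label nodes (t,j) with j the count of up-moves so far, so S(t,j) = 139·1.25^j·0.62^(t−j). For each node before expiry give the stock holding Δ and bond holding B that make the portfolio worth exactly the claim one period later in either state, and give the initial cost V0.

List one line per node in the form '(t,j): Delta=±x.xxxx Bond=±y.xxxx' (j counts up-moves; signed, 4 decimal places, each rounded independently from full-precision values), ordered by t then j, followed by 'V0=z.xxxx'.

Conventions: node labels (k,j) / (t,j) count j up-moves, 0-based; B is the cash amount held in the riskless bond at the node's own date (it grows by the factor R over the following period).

Since d<R<u, set p* = (R−d)/(u−d) = 0.7460; price each node as the discounted p*-expectation of its children.
Expiry values: V(4,0)=62.5109, V(4,1)=41.6405, V(4,2)=0.0000, V(4,3)=0.0000, V(4,4)=0.0000
(3,0): S=33.1276. Δ = (V_up−V_dn)/(S_up−S_dn) = (41.6405−62.5109)/(41.4095−20.5391) = -1.0000. V = [p*·41.6405 + (1−p*)·62.5109]/1.09 = 43.0651. B = V − Δ·S = 76.1927.
(3,1): S=66.7895. Δ = (V_up−V_dn)/(S_up−S_dn) = (0.0000−41.6405)/(83.4869−41.4095) = -0.9896. V = [p*·0.0000 + (1−p*)·41.6405]/1.09 = 9.7022. B = V − Δ·S = 75.7982.
(3,2): S=134.6562. Δ = (V_up−V_dn)/(S_up−S_dn) = (0.0000−0.0000)/(168.3203−83.4869) = 0.0000. V = [p*·0.0000 + (1−p*)·0.0000]/1.09 = 0.0000. B = V − Δ·S = 0.0000.
(3,3): S=271.4844. Δ = (V_up−V_dn)/(S_up−S_dn) = (0.0000−0.0000)/(339.3555−168.3203) = 0.0000. V = [p*·0.0000 + (1−p*)·0.0000]/1.09 = 0.0000. B = V − Δ·S = 0.0000.
(2,0): S=53.4316. Δ = (V_up−V_dn)/(S_up−S_dn) = (9.7022−43.0651)/(66.7895−33.1276) = -0.9911. V = [p*·9.7022 + (1−p*)·43.0651]/1.09 = 16.6746. B = V − Δ·S = 69.6316.
(2,1): S=107.7250. Δ = (V_up−V_dn)/(S_up−S_dn) = (0.0000−9.7022)/(134.6562−66.7895) = -0.1430. V = [p*·0.0000 + (1−p*)·9.7022]/1.09 = 2.2606. B = V − Δ·S = 17.6609.
(2,2): S=217.1875. Δ = (V_up−V_dn)/(S_up−S_dn) = (0.0000−0.0000)/(271.4844−134.6562) = 0.0000. V = [p*·0.0000 + (1−p*)·0.0000]/1.09 = 0.0000. B = V − Δ·S = 0.0000.
(1,0): S=86.1800. Δ = (V_up−V_dn)/(S_up−S_dn) = (2.2606−16.6746)/(107.7250−53.4316) = -0.2655. V = [p*·2.2606 + (1−p*)·16.6746]/1.09 = 5.4324. B = V − Δ·S = 28.3117.
(1,1): S=173.7500. Δ = (V_up−V_dn)/(S_up−S_dn) = (0.0000−2.2606)/(217.1875−107.7250) = -0.0207. V = [p*·0.0000 + (1−p*)·2.2606]/1.09 = 0.5267. B = V − Δ·S = 4.1150.
(0,0): S=139.0000. Δ = (V_up−V_dn)/(S_up−S_dn) = (0.5267−5.4324)/(173.7500−86.1800) = -0.0560. V = [p*·0.5267 + (1−p*)·5.4324]/1.09 = 1.6262. B = V − Δ·S = 9.4130.
Sanity check at the root: Δ(0,0)·S0 + B(0,0) reproduces V0 = 1.6262.

(0,0): Delta=-0.0560 Bond=9.4130
(1,0): Delta=-0.2655 Bond=28.3117
(1,1): Delta=-0.0207 Bond=4.1150
(2,0): Delta=-0.9911 Bond=69.6316
(2,1): Delta=-0.1430 Bond=17.6609
(2,2): Delta=0.0000 Bond=0.0000
(3,0): Delta=-1.0000 Bond=76.1927
(3,1): Delta=-0.9896 Bond=75.7982
(3,2): Delta=0.0000 Bond=0.0000
(3,3): Delta=0.0000 Bond=0.0000
V0=1.6262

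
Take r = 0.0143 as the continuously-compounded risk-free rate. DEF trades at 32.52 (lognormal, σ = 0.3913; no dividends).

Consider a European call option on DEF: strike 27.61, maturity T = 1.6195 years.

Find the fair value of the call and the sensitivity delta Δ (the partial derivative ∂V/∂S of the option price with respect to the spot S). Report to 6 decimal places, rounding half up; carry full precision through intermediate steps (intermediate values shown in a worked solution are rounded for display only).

σ√T = 0.3913·√1.6195 = 0.497967
d₁ = (ln(S/K) + (r+σ²/2)T) / (σ√T) = (ln(32.52/27.61) + (0.0143+0.3913²/2)·1.6195) / 0.497967 = (0.163677 + 0.147144) / 0.497967 = 0.624181
d₂ = d₁ − σ√T = 0.624181 − 0.497967 = 0.126215
e^{−rT} = 0.977107
N(d₁) = 0.733746,  N(d₂) = 0.550219
Call price V = S·N(d₁) − K·e^{−rT}·N(d₂) = 23.861412 − 14.843770 = 9.017642
Δ = N(d₁) = 0.733746

price = 9.017642
Δ = 0.733746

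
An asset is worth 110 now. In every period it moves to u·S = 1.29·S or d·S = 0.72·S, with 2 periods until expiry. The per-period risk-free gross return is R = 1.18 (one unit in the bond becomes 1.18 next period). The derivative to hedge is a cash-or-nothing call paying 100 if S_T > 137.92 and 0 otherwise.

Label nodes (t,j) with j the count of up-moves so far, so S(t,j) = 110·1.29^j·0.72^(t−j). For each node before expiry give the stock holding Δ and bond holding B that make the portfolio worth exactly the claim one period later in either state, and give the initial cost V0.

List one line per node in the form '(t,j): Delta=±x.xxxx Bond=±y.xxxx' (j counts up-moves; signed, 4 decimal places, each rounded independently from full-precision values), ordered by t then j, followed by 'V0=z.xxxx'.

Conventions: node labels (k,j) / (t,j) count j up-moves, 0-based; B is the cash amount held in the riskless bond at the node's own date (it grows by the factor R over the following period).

(0,0): Delta=1.0908 Bond=-73.2110
(1,0): Delta=0.0000 Bond=0.0000
(1,1): Delta=1.2364 Bond=-107.0473
V0=46.7737

Risk-neutral probability p* = (R−d)/(u−d) = (1.18−0.72)/(1.29−0.72) = 0.8070.
At maturity the claim pays: V(2,0)=0.0000, V(2,1)=0.0000, V(2,2)=100.0000
Node (1,0) S=79.2000: V=(p*·0.0000+(1−p*)·0.0000)/1.18=0.0000; Δ=(0.0000−0.0000)/(102.1680−57.0240)=0.0000; B=V−Δ·S=0.0000
Node (1,1) S=141.9000: V=(p*·100.0000+(1−p*)·0.0000)/1.18=68.3913; Δ=(100.0000−0.0000)/(183.0510−102.1680)=1.2364; B=V−Δ·S=-107.0473
Node (0,0) S=110.0000: V=(p*·68.3913+(1−p*)·0.0000)/1.18=46.7737; Δ=(68.3913−0.0000)/(141.9000−79.2000)=1.0908; B=V−Δ·S=-73.2110
Verification: the root portfolio costs Δ(0,0)·S0 + B(0,0) = 46.7737, matching V0.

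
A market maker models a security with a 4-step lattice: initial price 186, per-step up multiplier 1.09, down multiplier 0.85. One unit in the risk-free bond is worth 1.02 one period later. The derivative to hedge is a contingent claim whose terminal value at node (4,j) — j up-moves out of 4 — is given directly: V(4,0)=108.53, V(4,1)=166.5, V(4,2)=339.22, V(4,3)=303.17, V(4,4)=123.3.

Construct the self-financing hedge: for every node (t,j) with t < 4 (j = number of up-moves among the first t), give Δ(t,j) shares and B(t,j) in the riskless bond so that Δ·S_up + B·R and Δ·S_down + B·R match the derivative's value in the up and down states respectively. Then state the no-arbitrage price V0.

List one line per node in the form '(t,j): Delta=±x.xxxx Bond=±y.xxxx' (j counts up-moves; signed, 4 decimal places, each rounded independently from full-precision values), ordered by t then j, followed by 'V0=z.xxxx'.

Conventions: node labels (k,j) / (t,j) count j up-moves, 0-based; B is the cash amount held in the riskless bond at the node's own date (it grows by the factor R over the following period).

Arbitrage-free pricing uses the up-move probability p* = (R−d)/(u−d) = 0.7083, discounting each step at R = 1.02.
At maturity the claim pays: V(4,0)=108.5300, V(4,1)=166.5000, V(4,2)=339.2200, V(4,3)=303.1700, V(4,4)=123.3000
  t=3,j=0: stock 114.2272 → up 124.5077 (V=166.5000), down 97.0932 (V=108.5300). Price 146.6589; hedge Δ=2.1146, bond B=-94.8828.
  t=3,j=1: stock 146.4796 → up 159.6628 (V=339.2200), down 124.5077 (V=166.5000). Price 283.1797; hedge Δ=4.9131, bond B=-436.4869.
  t=3,j=2: stock 187.8386 → up 204.7441 (V=303.1700), down 159.6628 (V=339.2200). Price 307.5339; hedge Δ=-0.7997, bond B=457.7422.
  t=3,j=3: stock 240.8754 → up 262.5542 (V=123.3000), down 204.7441 (V=303.1700). Price 172.3158; hedge Δ=-3.1114, bond B=921.7741.
  t=2,j=0: stock 134.3850 → up 146.4796 (V=283.1797), down 114.2272 (V=146.6589). Price 238.5894; hedge Δ=4.2329, bond B=-330.2474.
  t=2,j=1: stock 172.3290 → up 187.8386 (V=307.5339), down 146.4796 (V=283.1797). Price 294.5398; hedge Δ=0.5888, bond B=193.0641.
  t=2,j=2: stock 220.9866 → up 240.8754 (V=172.3158), down 187.8386 (V=307.5339). Price 207.6023; hedge Δ=-2.5495, bond B=771.0112.
  t=1,j=0: stock 158.1000 → up 172.3290 (V=294.5398), down 134.3850 (V=238.5894). Price 272.7656; hedge Δ=1.4746, bond B=39.6388.
  t=1,j=1: stock 202.7400 → up 220.9866 (V=207.6023), down 172.3290 (V=294.5398). Price 228.3913; hedge Δ=-1.7867, bond B=590.6307.
  t=0,j=0: stock 186.0000 → up 202.7400 (V=228.3913), down 158.1000 (V=272.7656). Price 236.6018; hedge Δ=-0.9940, bond B=421.4948.
As a check, the time-0 holding Δ(0,0)·S0 + B(0,0) comes to 236.6018 — exactly V0.

(0,0): Delta=-0.9940 Bond=421.4948
(1,0): Delta=1.4746 Bond=39.6388
(1,1): Delta=-1.7867 Bond=590.6307
(2,0): Delta=4.2329 Bond=-330.2474
(2,1): Delta=0.5888 Bond=193.0641
(2,2): Delta=-2.5495 Bond=771.0112
(3,0): Delta=2.1146 Bond=-94.8828
(3,1): Delta=4.9131 Bond=-436.4869
(3,2): Delta=-0.7997 Bond=457.7422
(3,3): Delta=-3.1114 Bond=921.7741
V0=236.6018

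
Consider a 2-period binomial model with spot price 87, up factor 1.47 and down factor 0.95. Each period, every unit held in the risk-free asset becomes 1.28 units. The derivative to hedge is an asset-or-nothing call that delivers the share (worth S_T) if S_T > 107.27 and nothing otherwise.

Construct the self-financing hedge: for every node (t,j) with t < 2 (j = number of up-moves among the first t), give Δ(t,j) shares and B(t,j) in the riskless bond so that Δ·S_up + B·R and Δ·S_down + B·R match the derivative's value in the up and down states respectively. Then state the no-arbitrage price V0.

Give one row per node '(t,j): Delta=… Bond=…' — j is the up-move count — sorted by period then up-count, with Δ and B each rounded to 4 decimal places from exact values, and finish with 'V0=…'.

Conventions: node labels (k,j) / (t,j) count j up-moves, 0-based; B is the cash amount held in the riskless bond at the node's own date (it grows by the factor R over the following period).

Risk-neutral probability p* = (R−d)/(u−d) = (1.28−0.95)/(1.47−0.95) = 0.6346.
At maturity the claim pays: V(2,0)=0.0000, V(2,1)=121.4955, V(2,2)=187.9983
Node (1,0) S=82.6500: V=(p*·121.4955+(1−p*)·0.0000)/1.28=60.2367; Δ=(121.4955−0.0000)/(121.4955−78.5175)=2.8269; B=V−Δ·S=-173.4085
Node (1,1) S=127.8900: V=(p*·187.9983+(1−p*)·121.4955)/1.28=127.8900; Δ=(187.9983−121.4955)/(187.9983−121.4955)=1.0000; B=V−Δ·S=0.0000
Node (0,0) S=87.0000: V=(p*·127.8900+(1−p*)·60.2367)/1.28=80.6020; Δ=(127.8900−60.2367)/(127.8900−82.6500)=1.4954; B=V−Δ·S=-49.5006
Verification: the root portfolio costs Δ(0,0)·S0 + B(0,0) = 80.6020, matching V0.

(0,0): Delta=1.4954 Bond=-49.5006
(1,0): Delta=2.8269 Bond=-173.4085
(1,1): Delta=1.0000 Bond=0.0000
V0=80.6020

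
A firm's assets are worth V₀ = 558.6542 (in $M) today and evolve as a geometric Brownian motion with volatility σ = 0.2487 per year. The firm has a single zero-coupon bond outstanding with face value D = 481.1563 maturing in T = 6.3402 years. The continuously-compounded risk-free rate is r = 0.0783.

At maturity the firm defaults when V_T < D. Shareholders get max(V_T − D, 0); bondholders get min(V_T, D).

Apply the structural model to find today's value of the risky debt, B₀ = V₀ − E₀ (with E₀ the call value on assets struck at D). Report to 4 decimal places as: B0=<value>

With assets at 558.6542 and a single debt payment of 481.1563 at 6.3402 years:
d₁ = [ln(V₀/D) + (r + σ²/2)T] / (σ√T)
   = [ln(558.6542/481.1563) + (0.0783 + 0.5·0.2487²)·6.3402] / (0.2487·√6.3402)
   = [0.149339 + 0.692514] / 0.626220 = 1.344338
d₂ = d₁ − σ√T = 1.344338 − 0.626220 = 0.718118
N(d₁) = 0.910581,  N(d₂) = 0.763658,  e^(−rT) = 0.608695
E₀ = V₀·N(d₁) − D·e^(−rT)·N(d₂)
   = 558.6542·0.910581 − 481.1563·0.608695·0.763658 = 285.041448
B₀ = V₀ − E₀ = 558.6542 − 285.041448 = 273.612752

B0=273.6128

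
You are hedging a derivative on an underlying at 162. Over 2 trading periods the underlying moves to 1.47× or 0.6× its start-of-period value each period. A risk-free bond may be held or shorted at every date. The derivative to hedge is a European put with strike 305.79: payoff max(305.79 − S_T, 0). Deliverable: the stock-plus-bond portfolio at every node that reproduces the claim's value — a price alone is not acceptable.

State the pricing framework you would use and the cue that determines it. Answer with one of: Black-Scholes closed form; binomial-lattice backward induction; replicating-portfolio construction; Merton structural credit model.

Key observation: the deliverable is the dynamic trading strategy on the 2-step tree (spot 162, moves 1.47 and 0.6), so the valuation must go through the node-by-node replicating-portfolio solve.

framework: replicating-portfolio construction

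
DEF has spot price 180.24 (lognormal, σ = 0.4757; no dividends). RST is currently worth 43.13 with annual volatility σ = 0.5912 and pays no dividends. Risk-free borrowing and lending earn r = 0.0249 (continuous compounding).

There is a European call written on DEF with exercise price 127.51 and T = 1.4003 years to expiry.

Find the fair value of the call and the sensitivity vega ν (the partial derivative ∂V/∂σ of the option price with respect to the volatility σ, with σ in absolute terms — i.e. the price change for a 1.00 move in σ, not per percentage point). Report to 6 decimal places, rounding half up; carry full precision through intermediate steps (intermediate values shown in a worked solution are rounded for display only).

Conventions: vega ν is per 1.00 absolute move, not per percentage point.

σ√T = 0.4757·√1.4003 = 0.562916
d₁ = (ln(S/K) + (r+σ²/2)T) / (σ√T) = (ln(180.24/127.51) + (0.0249+0.4757²/2)·1.4003) / 0.562916 = (0.346095 + 0.193305) / 0.562916 = 0.958223
d₂ = d₁ − σ√T = 0.958223 − 0.562916 = 0.395307
e^{−rT} = 0.965733
N(d₁) = 0.831025,  N(d₂) = 0.653692
Call price V = S·N(d₁) − K·e^{−rT}·N(d₂) = 149.783923 − 80.496047 = 69.287876
φ(d₁) = (1/√(2π))·e^{−d₁²/2} = 0.252074
ν = S·φ(d₁)·√T = 53.763684

price = 69.287876
ν = 53.763684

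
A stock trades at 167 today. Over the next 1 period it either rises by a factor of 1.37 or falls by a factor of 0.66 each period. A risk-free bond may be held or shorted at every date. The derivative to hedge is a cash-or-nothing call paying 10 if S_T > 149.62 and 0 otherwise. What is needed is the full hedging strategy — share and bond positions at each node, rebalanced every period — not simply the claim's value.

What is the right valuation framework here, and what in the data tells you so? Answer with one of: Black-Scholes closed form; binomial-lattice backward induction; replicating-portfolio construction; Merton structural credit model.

Key observation: the mandate to exhibit the hedge at every date and state singles out the replicating-portfolio construction on the 1-period tree with factors 1.37 and 0.66 from 167.

framework: replicating-portfolio construction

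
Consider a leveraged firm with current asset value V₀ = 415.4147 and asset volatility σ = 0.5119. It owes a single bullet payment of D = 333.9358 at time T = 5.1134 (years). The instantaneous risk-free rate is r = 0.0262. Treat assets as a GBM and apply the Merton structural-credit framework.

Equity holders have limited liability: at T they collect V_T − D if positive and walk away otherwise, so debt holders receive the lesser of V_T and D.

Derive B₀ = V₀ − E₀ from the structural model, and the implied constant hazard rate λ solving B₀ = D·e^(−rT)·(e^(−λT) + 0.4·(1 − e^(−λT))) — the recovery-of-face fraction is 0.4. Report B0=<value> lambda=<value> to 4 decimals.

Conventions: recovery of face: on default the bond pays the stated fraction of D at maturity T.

Apply the equity-as-call identities (strike 333.9358, horizon 5.1134 years):
d₁ = [ln(V₀/D) + (r + σ²/2)T] / (σ√T)
   = [ln(415.4147/333.9358) + (0.0262 + 0.5·0.5119²)·5.1134] / (0.5119·√5.1134)
   = [0.218329 + 0.803933] / 1.157551 = 0.883125
d₂ = d₁ − σ√T = 0.883125 − 1.157551 = -0.274426
N(d₁) = 0.811416,  N(d₂) = 0.391879,  e^(−rT) = 0.874615
E₀ = V₀·N(d₁) − D·e^(−rT)·N(d₂)
   = 415.4147·0.811416 − 333.9358·0.874615·0.391879 = 222.619763
B₀ = V₀ − E₀ = 415.4147 − 222.619763 = 192.794937
e^(−λT) = (B₀·e^(rT)/D − 0.4)/(1 − 0.4) = (192.7949·1.143360/333.9358 − 0.4)/0.6 = 0.43351451
λ = −ln(0.43351451)/5.1134 = 0.163459

B0=192.7949 lambda=0.1635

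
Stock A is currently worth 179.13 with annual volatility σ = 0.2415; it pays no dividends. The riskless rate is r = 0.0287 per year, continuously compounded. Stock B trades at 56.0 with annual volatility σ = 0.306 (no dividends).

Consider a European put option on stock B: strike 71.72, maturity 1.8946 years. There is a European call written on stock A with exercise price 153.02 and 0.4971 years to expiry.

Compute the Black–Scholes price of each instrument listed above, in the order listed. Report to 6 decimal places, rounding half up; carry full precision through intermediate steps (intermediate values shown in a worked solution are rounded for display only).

[stock B put K=71.72]
σ√T = 0.306·√1.8946 = 0.421192
d₁ = (ln(S/K) + (r+σ²/2)T) / (σ√T) = (ln(56.0/71.72) + (0.0287+0.306²/2)·1.8946) / 0.421192 = (-0.247418 + 0.143076) / 0.421192 = -0.247729
d₂ = d₁ − σ√T = -0.247729 − 0.421192 = -0.668921
e^{−rT} = 0.947077
N(−d₁) = 0.597828,  N(−d₂) = 0.748227
price = K·e^{−rT}·N(−d₂) − S·N(−d₁) = 50.822844 − 33.478369 = 17.344475
[stock A call K=153.02]
σ√T = 0.2415·√0.4971 = 0.170270
d₁ = (ln(S/K) + (r+σ²/2)T) / (σ√T) = (ln(179.13/153.02) + (0.0287+0.2415²/2)·0.4971) / 0.170270 = (0.157543 + 0.028763) / 0.170270 = 1.094177
d₂ = d₁ − σ√T = 1.094177 − 0.170270 = 0.923907
e^{−rT} = 0.985835
N(d₁) = 0.863061,  N(d₂) = 0.822233
price = S·N(d₁) − K·e^{−rT}·N(d₂) = 154.600183 − 124.035759 = 30.564424

price(stock B put K=71.72) = 17.344475
price(stock A call K=153.02) = 30.564424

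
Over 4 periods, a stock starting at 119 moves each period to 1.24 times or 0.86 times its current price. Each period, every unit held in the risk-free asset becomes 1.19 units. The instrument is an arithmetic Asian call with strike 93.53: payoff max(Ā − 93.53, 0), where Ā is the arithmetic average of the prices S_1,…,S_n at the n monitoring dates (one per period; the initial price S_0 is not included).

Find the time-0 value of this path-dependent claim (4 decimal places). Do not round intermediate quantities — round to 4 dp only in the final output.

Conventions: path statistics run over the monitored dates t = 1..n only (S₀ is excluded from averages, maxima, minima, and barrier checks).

Under the martingale measure an up-move has probability p* = 0.8684; value the claim as the probability-weighted average of per-path payoffs, discounted 4 periods at R = 1.19.
Enumerate all 2^4 = 16 price paths (U = up ×1.24, D = down ×0.86); each path with k up-moves has probability p*^k·(1−p*)^(4−k).
DDDD: Ā=82.7843, payoff=0.0000, prob=0.000300
UDDD: Ā=119.3633, payoff=25.8333, prob=0.001978
DUDD: Ā=108.0583, payoff=14.5283, prob=0.001978
UUDD: Ā=155.8051, payoff=62.2751, prob=0.013057
DDUD: Ā=98.3360, payoff=4.8060, prob=0.001978
UDUD: Ā=141.7869, payoff=48.2569, prob=0.013057
DUUD: Ā=130.4819, payoff=36.9519, prob=0.013057
UUUD: Ā=188.1366, payoff=94.6066, prob=0.086174
DDDU: Ā=89.9749, payoff=0.0000, prob=0.001978
UDDU: Ā=129.7312, payoff=36.2012, prob=0.013057
DUDU: Ā=118.4262, payoff=24.8962, prob=0.013057
UUDU: Ā=170.7541, payoff=77.2241, prob=0.086174
DDUU: Ā=108.7039, payoff=15.1739, prob=0.013057
UDUU: Ā=156.7359, payoff=63.2059, prob=0.086174
DUUU: Ā=145.4309, payoff=51.9009, prob=0.086174
UUUU: Ā=209.6910, payoff=116.1610, prob=0.568750
Price = Σ prob·payoff / R^4 = 93.804051 / 2.005339 = 46.7771

price = 46.7771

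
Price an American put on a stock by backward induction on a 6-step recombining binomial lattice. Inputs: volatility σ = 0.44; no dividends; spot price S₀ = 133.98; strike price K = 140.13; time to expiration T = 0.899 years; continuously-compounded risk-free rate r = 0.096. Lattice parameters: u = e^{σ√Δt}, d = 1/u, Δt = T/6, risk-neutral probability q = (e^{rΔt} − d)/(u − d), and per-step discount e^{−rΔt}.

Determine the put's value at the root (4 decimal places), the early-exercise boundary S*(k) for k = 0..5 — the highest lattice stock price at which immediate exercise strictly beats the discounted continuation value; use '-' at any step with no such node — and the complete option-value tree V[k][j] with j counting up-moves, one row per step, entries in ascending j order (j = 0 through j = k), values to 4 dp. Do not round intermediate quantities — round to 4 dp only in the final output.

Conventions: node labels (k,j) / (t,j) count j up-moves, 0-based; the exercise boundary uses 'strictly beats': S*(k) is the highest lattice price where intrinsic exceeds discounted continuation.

Δt=0.14983  u=1.18568  d=0.84340  q=0.49985  discount=0.98572
step 6 (expiry): payoffs max(K−S,0) = 91.9092 72.3394 44.8274 6.1500 0.0000 0.0000 0.0000
step 5: (k=5,j=0): S=57.1745, K−S=82.9555, hold=80.9543 ⇒ V=82.9555 exercise | (k=5,j=1): S=80.3780, K−S=59.7520, hold=57.7508 ⇒ V=59.7520 exercise | (k=5,j=2): S=112.9984, K−S=27.1316, hold=25.1304 ⇒ V=27.1316 exercise | (k=5,j=3): S=158.8574, K−S=0.0000, hold=3.0320 ⇒ V=3.0320 continue | (k=5,j=4): S=223.3277, K−S=0.0000, hold=0.0000 ⇒ V=0.0000 continue | (k=5,j=5): S=313.9624, K−S=0.0000, hold=0.0000 ⇒ V=0.0000 continue  boundary S*=112.9984
step 4: (k=4,j=0): S=67.7906, K−S=72.3394, hold=70.3381 ⇒ V=72.3394 exercise | (k=4,j=1): S=95.3026, K−S=44.8274, hold=42.8262 ⇒ V=44.8274 exercise | (k=4,j=2): S=133.9800, K−S=6.1500, hold=14.8699 ⇒ V=14.8699 continue | (k=4,j=3): S=188.3541, K−S=0.0000, hold=1.4948 ⇒ V=1.4948 continue | (k=4,j=4): S=264.7952, K−S=0.0000, hold=0.0000 ⇒ V=0.0000 continue  boundary S*=95.3026
step 3: (k=3,j=0): S=80.3780, K−S=59.7520, hold=57.7508 ⇒ V=59.7520 exercise | (k=3,j=1): S=112.9984, K−S=27.1316, hold=29.4268 ⇒ V=29.4268 continue | (k=3,j=2): S=158.8574, K−S=0.0000, hold=8.0675 ⇒ V=8.0675 continue | (k=3,j=3): S=223.3277, K−S=0.0000, hold=0.7369 ⇒ V=0.7369 continue  boundary S*=80.3780
step 2: (k=2,j=0): S=95.3026, K−S=44.8274, hold=43.9571 ⇒ V=44.8274 exercise | (k=2,j=1): S=133.9800, K−S=6.1500, hold=18.4825 ⇒ V=18.4825 continue | (k=2,j=2): S=188.3541, K−S=0.0000, hold=4.3404 ⇒ V=4.3404 continue  boundary S*=95.3026
step 1: (k=1,j=0): S=112.9984, K−S=27.1316, hold=31.2068 ⇒ V=31.2068 continue | (k=1,j=1): S=158.8574, K−S=0.0000, hold=11.2506 ⇒ V=11.2506 continue  boundary S*=-
step 0: (k=0,j=0): S=133.9800, K−S=6.1500, hold=20.9284 ⇒ V=20.9284 continue  boundary S*=-

price = 20.9284
boundary = - - 95.3026 80.3780 95.3026 112.9984
tree:
20.9284
31.2068 11.2506
44.8274 18.4825 4.3404
59.7520 29.4268 8.0675 0.7369
72.3394 44.8274 14.8699 1.4948 0.0000
82.9555 59.7520 27.1316 3.0320 0.0000 0.0000
91.9092 72.3394 44.8274 6.1500 0.0000 0.0000 0.0000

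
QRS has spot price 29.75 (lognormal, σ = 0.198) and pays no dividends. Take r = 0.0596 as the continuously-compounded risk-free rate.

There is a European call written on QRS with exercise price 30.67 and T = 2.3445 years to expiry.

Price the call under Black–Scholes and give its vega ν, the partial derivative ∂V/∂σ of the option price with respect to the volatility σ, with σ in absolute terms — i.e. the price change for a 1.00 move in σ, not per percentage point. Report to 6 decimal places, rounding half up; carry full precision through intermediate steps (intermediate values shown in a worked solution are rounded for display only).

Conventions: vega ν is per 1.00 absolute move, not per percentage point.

σ√T = 0.198·√2.3445 = 0.303173
d₁ = (ln(S/K) + (r+σ²/2)T) / (σ√T) = (ln(29.75/30.67) + (0.0596+0.198²/2)·2.3445) / 0.303173 = (-0.030456 + 0.185689) / 0.303173 = 0.512029
d₂ = d₁ − σ√T = 0.512029 − 0.303173 = 0.208856
e^{−rT} = 0.869591
N(d₁) = 0.695685,  N(d₂) = 0.582720
Call price V = S·N(d₁) − K·e^{−rT}·N(d₂) = 20.696616 − 15.541342 = 5.155274
φ(d₁) = (1/√(2π))·e^{−d₁²/2} = 0.349929
ν = S·φ(d₁)·√T = 15.940131

price = 5.155274
ν = 15.940131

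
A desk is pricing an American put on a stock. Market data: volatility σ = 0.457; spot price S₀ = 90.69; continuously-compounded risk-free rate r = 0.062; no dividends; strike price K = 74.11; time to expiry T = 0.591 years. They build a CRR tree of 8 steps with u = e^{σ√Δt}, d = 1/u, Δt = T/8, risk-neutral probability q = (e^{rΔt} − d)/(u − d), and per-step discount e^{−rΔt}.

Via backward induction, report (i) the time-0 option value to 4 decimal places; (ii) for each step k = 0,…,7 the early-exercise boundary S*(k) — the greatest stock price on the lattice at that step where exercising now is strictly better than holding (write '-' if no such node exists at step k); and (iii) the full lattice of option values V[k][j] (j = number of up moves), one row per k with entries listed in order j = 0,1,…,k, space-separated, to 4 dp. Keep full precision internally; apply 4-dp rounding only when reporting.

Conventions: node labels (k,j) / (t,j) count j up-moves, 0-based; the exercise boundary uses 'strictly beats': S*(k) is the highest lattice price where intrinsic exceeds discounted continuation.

price = 4.3521
boundary = - - - - - 48.7344 55.1798 62.4777
tree:
4.3521
6.5878 2.0420
9.7248 3.3508 0.6850
13.9283 5.3960 1.2316 0.1165
19.2276 8.4865 2.1967 0.2284 0.0000
25.3756 12.9433 3.8796 0.4476 0.0000 0.0000
31.0682 18.9302 6.7693 0.8772 0.0000 0.0000 0.0000
36.0958 25.3756 11.6323 1.7191 0.0000 0.0000 0.0000 0.0000
40.5361 31.0682 18.9302 3.3692 0.0000 0.0000 0.0000 0.0000 0.0000

Δt=0.07387  u=1.13226  d=0.88319  q=0.48742  discount=0.99543
step 8 (expiry): payoffs max(K−S,0) = 40.5361 31.0682 18.9302 3.3692 0.0000 0.0000 0.0000 0.0000 0.0000
step 7: (k=7,j=0): S=38.0142, K−S=36.0958, hold=35.7571 ⇒ V=36.0958 exercise | (k=7,j=1): S=48.7344, K−S=25.3756, hold=25.0369 ⇒ V=25.3756 exercise | (k=7,j=2): S=62.4777, K−S=11.6323, hold=11.2936 ⇒ V=11.6323 exercise | (k=7,j=3): S=80.0967, K−S=0.0000, hold=1.7191 ⇒ V=1.7191 continue | (k=7,j=4): S=102.6843, K−S=0.0000, hold=0.0000 ⇒ V=0.0000 continue | (k=7,j=5): S=131.6418, K−S=0.0000, hold=0.0000 ⇒ V=0.0000 continue | (k=7,j=6): S=168.7653, K−S=0.0000, hold=0.0000 ⇒ V=0.0000 continue | (k=7,j=7): S=216.3579, K−S=0.0000, hold=0.0000 ⇒ V=0.0000 continue  boundary S*=62.4777
step 6: (k=6,j=0): S=43.0418, K−S=31.0682, hold=30.7295 ⇒ V=31.0682 exercise | (k=6,j=1): S=55.1798, K−S=18.9302, hold=18.5915 ⇒ V=18.9302 exercise | (k=6,j=2): S=70.7408, K−S=3.3692, hold=6.7693 ⇒ V=6.7693 continue | (k=6,j=3): S=90.6900, K−S=0.0000, hold=0.8772 ⇒ V=0.8772 continue | (k=6,j=4): S=116.2650, K−S=0.0000, hold=0.0000 ⇒ V=0.0000 continue | (k=6,j=5): S=149.0522, K−S=0.0000, hold=0.0000 ⇒ V=0.0000 continue | (k=6,j=6): S=191.0856, K−S=0.0000, hold=0.0000 ⇒ V=0.0000 continue  boundary S*=55.1798
step 5: (k=5,j=0): S=48.7344, K−S=25.3756, hold=25.0369 ⇒ V=25.3756 exercise | (k=5,j=1): S=62.4777, K−S=11.6323, hold=12.9433 ⇒ V=12.9433 continue | (k=5,j=2): S=80.0967, K−S=0.0000, hold=3.8796 ⇒ V=3.8796 continue | (k=5,j=3): S=102.6843, K−S=0.0000, hold=0.4476 ⇒ V=0.4476 continue | (k=5,j=4): S=131.6418, K−S=0.0000, hold=0.0000 ⇒ V=0.0000 continue | (k=5,j=5): S=168.7653, K−S=0.0000, hold=0.0000 ⇒ V=0.0000 continue  boundary S*=48.7344
step 4: (k=4,j=0): S=55.1798, K−S=18.9302, hold=19.2276 ⇒ V=19.2276 continue | (k=4,j=1): S=70.7408, K−S=3.3692, hold=8.4865 ⇒ V=8.4865 continue | (k=4,j=2): S=90.6900, K−S=0.0000, hold=2.1967 ⇒ V=2.1967 continue | (k=4,j=3): S=116.2650, K−S=0.0000, hold=0.2284 ⇒ V=0.2284 continue | (k=4,j=4): S=149.0522, K−S=0.0000, hold=0.0000 ⇒ V=0.0000 continue  boundary S*=-
step 3: (k=3,j=0): S=62.4777, K−S=11.6323, hold=13.9283 ⇒ V=13.9283 continue | (k=3,j=1): S=80.0967, K−S=0.0000, hold=5.3960 ⇒ V=5.3960 continue | (k=3,j=2): S=102.6843, K−S=0.0000, hold=1.2316 ⇒ V=1.2316 continue | (k=3,j=3): S=131.6418, K−S=0.0000, hold=0.1165 ⇒ V=0.1165 continue  boundary S*=-
step 2: (k=2,j=0): S=70.7408, K−S=3.3692, hold=9.7248 ⇒ V=9.7248 continue | (k=2,j=1): S=90.6900, K−S=0.0000, hold=3.3508 ⇒ V=3.3508 continue | (k=2,j=2): S=116.2650, K−S=0.0000, hold=0.6850 ⇒ V=0.6850 continue  boundary S*=-
step 1: (k=1,j=0): S=80.0967, K−S=0.0000, hold=6.5878 ⇒ V=6.5878 continue | (k=1,j=1): S=102.6843, K−S=0.0000, hold=2.0420 ⇒ V=2.0420 continue  boundary S*=-
step 0: (k=0,j=0): S=90.6900, K−S=0.0000, hold=4.3521 ⇒ V=4.3521 continue  boundary S*=-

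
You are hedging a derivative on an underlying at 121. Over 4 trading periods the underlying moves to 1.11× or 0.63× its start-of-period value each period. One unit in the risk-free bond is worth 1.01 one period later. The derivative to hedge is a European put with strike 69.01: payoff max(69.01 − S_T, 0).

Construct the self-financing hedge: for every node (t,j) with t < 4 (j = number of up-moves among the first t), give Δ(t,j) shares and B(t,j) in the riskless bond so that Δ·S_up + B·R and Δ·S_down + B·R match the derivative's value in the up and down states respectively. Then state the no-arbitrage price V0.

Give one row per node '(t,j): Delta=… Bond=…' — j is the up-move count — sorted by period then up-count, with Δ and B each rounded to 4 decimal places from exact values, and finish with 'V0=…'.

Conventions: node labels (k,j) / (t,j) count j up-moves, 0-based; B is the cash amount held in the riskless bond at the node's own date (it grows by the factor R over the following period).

Since d<R<u, set p* = (R−d)/(u−d) = 0.7917; price each node as the discounted p*-expectation of its children.
Terminal payoffs: V(4,0)=49.9489, V(4,1)=35.4262, V(4,2)=9.8385, V(4,3)=0.0000, V(4,4)=0.0000
Node (3,0) S=30.2557: V=(p*·35.4262+(1−p*)·49.9489)/1.01=38.0710; Δ=(35.4262−49.9489)/(33.5838−19.0611)=-1.0000; B=V−Δ·S=68.3267
Node (3,1) S=53.3076: V=(p*·9.8385+(1−p*)·35.4262)/1.01=15.0191; Δ=(9.8385−35.4262)/(59.1715−33.5838)=-1.0000; B=V−Δ·S=68.3267
Node (3,2) S=93.9230: V=(p*·0.0000+(1−p*)·9.8385)/1.01=2.0294; Δ=(0.0000−9.8385)/(104.2545−59.1715)=-0.2182; B=V−Δ·S=22.5263
Node (3,3) S=165.4834: V=(p*·0.0000+(1−p*)·0.0000)/1.01=0.0000; Δ=(0.0000−0.0000)/(183.6865−104.2545)=0.0000; B=V−Δ·S=0.0000
Node (2,0) S=48.0249: V=(p*·15.0191+(1−p*)·38.0710)/1.01=19.6253; Δ=(15.0191−38.0710)/(53.3076−30.2557)=-1.0000; B=V−Δ·S=67.6502
Node (2,1) S=84.6153: V=(p*·2.0294+(1−p*)·15.0191)/1.01=4.6887; Δ=(2.0294−15.0191)/(93.9230−53.3076)=-0.3198; B=V−Δ·S=31.7506
Node (2,2) S=149.0841: V=(p*·0.0000+(1−p*)·2.0294)/1.01=0.4186; Δ=(0.0000−2.0294)/(165.4834−93.9230)=-0.0284; B=V−Δ·S=4.6465
Node (1,0) S=76.2300: V=(p*·4.6887+(1−p*)·19.6253)/1.01=7.7233; Δ=(4.6887−19.6253)/(84.6153−48.0249)=-0.4082; B=V−Δ·S=38.8412
Node (1,1) S=134.3100: V=(p*·0.4186+(1−p*)·4.6887)/1.01=1.2953; Δ=(0.4186−4.6887)/(149.0841−84.6153)=-0.0662; B=V−Δ·S=10.1913
Node (0,0) S=121.0000: V=(p*·1.2953+(1−p*)·7.7233)/1.01=2.6083; Δ=(1.2953−7.7233)/(134.3100−76.2300)=-0.1107; B=V−Δ·S=16.0000
Sanity check at the root: Δ(0,0)·S0 + B(0,0) reproduces V0 = 2.6083.

(0,0): Delta=-0.1107 Bond=16.0000
(1,0): Delta=-0.4082 Bond=38.8412
(1,1): Delta=-0.0662 Bond=10.1913
(2,0): Delta=-1.0000 Bond=67.6502
(2,1): Delta=-0.3198 Bond=31.7506
(2,2): Delta=-0.0284 Bond=4.6465
(3,0): Delta=-1.0000 Bond=68.3267
(3,1): Delta=-1.0000 Bond=68.3267
(3,2): Delta=-0.2182 Bond=22.5263
(3,3): Delta=0.0000 Bond=0.0000
V0=2.6083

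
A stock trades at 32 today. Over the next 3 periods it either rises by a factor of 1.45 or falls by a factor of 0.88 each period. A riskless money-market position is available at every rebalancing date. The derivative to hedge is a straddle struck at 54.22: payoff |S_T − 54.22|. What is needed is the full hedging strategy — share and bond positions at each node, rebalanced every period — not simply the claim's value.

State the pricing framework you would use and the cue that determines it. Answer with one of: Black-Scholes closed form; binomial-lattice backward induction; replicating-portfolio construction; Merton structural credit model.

framework: replicating-portfolio construction

Key observation: what is demanded is not a single number but the (Δ, B) position at each node of the 1.45/0.88 tree starting at 32; constructing those positions is the replicating-portfolio method.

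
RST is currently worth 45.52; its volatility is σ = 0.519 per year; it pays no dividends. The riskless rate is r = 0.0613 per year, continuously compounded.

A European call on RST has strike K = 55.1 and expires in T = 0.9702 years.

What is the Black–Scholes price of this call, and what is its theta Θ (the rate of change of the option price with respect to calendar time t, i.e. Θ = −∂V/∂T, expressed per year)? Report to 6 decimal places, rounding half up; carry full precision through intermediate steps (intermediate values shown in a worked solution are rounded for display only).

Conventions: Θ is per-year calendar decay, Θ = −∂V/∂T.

price = 6.945485
Θ = -5.751863

σ√T = 0.519·√0.9702 = 0.511208
d₁ = (ln(S/K) + (r+σ²/2)T) / (σ√T) = (ln(45.52/55.1) + (0.0613+0.519²/2)·0.9702) / 0.511208 = (-0.190998 + 0.190140) / 0.511208 = -0.001678
d₂ = d₁ − σ√T = -0.001678 − 0.511208 = -0.512886
e^{−rT} = 0.942261
N(d₁) = 0.499331,  N(d₂) = 0.304016
Call price V = S·N(d₁) − K·e^{−rT}·N(d₂) = 22.729534 − 15.784049 = 6.945485
φ(d₁) = (1/√(2π))·e^{−d₁²/2} = 0.398942
Θ = −S·φ(d₁)·σ/(2√T) − r·K·e^{−rT}·N(d₂) = −4.784300 − 0.967562 = -5.751863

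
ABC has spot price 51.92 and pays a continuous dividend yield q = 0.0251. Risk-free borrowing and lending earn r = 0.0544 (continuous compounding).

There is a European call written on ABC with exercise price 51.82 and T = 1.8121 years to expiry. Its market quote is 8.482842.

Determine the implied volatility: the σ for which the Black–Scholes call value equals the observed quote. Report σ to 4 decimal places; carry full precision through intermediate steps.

At σ = 0.2745 the Black–Scholes value reproduces the quote:
σ√T = 0.2745·√1.8121 = 0.369516
d₁ = (ln(S/K) + (r−q+σ²/2)T) / (σ√T) = (ln(51.92/51.82) + (0.0544−0.0251+0.2745²/2)·1.8121) / 0.369516 = (0.001928 + 0.121366) / 0.369516 = 0.333662
d₂ = d₁ − σ√T = 0.333662 − 0.369516 = -0.035854
e^{−rT} = 0.906125
e^{−qT} = 0.955535
N(d₁) = 0.630683,  N(d₂) = 0.485699
V = S·e^{−qT}·N(d₁) − K·e^{−rT}·N(d₂) = 31.289043 − 22.806201 = 8.482842 (the observed quote) — the price is monotone increasing in volatility, hence this σ is the only solution

sigma = 0.2745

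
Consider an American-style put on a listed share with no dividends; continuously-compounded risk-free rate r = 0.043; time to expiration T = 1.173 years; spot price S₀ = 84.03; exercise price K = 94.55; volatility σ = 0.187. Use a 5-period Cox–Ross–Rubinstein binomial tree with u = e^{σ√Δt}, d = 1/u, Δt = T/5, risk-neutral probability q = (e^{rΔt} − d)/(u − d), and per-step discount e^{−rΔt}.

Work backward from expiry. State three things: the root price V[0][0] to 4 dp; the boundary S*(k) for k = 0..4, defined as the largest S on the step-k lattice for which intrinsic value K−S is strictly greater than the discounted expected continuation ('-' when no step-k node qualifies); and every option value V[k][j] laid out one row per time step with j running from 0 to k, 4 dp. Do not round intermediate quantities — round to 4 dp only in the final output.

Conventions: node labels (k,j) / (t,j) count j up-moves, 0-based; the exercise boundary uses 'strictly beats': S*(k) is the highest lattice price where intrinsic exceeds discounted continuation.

params: Δt=0.23460 u=1.09480 d=0.91341 q=0.53327 e^(-rΔt)=0.98996
t_5 payoffs: 41.1238 30.5137 17.7965 2.5537 0.0000 0.0000
t_4: node(4,0) S=58.4912 payoff=36.0588 vs cont=35.1098 → 36.0588 [stop]  node(4,1) S=70.1072 payoff=24.4428 vs cont=23.4938 → 24.4428 [stop]  node(4,2) S=84.0300 payoff=10.5200 vs cont=9.5710 → 10.5200 [stop]  node(4,3) S=100.7178 payoff=0.0000 vs cont=1.1799 → 1.1799 [wait]  node(4,4) S=120.7197 payoff=0.0000 vs cont=0.0000 → 0.0000 [wait]  ⇒ S*(4)=84.0300
t_3: node(3,0) S=64.0363 payoff=30.5137 vs cont=29.5647 → 30.5137 [stop]  node(3,1) S=76.7535 payoff=17.7965 vs cont=16.8475 → 17.7965 [stop]  node(3,2) S=91.9963 payoff=2.5537 vs cont=5.4837 → 5.4837 [wait]  node(3,3) S=110.2662 payoff=0.0000 vs cont=0.5452 → 0.5452 [wait]  ⇒ S*(3)=76.7535
t_2: node(2,0) S=70.1072 payoff=24.4428 vs cont=23.4938 → 24.4428 [stop]  node(2,1) S=84.0300 payoff=10.5200 vs cont=11.1178 → 11.1178 [wait]  node(2,2) S=100.7178 payoff=0.0000 vs cont=2.8215 → 2.8215 [wait]  ⇒ S*(2)=70.1072
t_1: node(1,0) S=76.7535 payoff=17.7965 vs cont=17.1630 → 17.7965 [stop]  node(1,1) S=91.9963 payoff=2.5537 vs cont=6.6265 → 6.6265 [wait]  ⇒ S*(1)=76.7535
t_0: node(0,0) S=84.0300 payoff=10.5200 vs cont=11.7211 → 11.7211 [wait]  ⇒ S*(0)=-

price = 11.7211
boundary = - 76.7535 70.1072 76.7535 84.0300
tree:
11.7211
17.7965 6.6265
24.4428 11.1178 2.8215
30.5137 17.7965 5.4837 0.5452
36.0588 24.4428 10.5200 1.1799 0.0000
41.1238 30.5137 17.7965 2.5537 0.0000 0.0000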